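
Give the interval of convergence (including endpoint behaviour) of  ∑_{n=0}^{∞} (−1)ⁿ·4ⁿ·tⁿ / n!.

By the ratio test, |a_{n+1}/a_n| = 4 · 1/(n+1) → 0.
The limit is 0, so the series converges for all t; R = ∞.

(−∞, ∞)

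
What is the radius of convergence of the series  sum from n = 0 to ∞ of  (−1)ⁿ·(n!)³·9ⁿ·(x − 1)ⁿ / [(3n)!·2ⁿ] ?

Ratio test: |a_{n+1}/a_n| = (n+1)³/[(3n+1)·(3n+2)·(3n+3)] · 9/2 → 1/6 as n → ∞.
The series converges when 1/6 · |x − 1| < 1, giving R = 6.

R = 6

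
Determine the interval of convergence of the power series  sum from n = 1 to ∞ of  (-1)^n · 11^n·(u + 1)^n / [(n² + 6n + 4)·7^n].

By the ratio test, |a_{n+1}/a_n| = [(n² + 6n + 4)/((n+1)² + 6(n+1) + 4)] · 11/7 → 11/7.
The series converges when 11/7 · |u + 1| < 1, giving R = 7/11.
At u = -4/11: the series is dominated by a constant times Σ 1/n², which converges (p = 2 > 1).
Endpoint u = -18/11: the series is dominated by a constant times Σ 1/n², which converges (p = 2 > 1).

[-18/11, -4/11]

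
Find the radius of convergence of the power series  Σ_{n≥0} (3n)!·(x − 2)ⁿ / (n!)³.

Apply the ratio test: |a_{n+1}| / |a_n| = (3n+1)·(3n+2)·(3n+3)/(n+1)³, which tends to 27 as n → ∞.
The series converges when 27 · |x − 2| < 1, giving R = 1/27.

R = 1/27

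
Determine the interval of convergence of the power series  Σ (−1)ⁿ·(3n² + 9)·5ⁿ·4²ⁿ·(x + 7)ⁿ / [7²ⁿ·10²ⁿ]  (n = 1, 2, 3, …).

Ratio test: |a_{n+1}/a_n| = [(3(n+1)² + 9)/(3n² + 9)] · 5·16/(49·100) → 4/245 as n → ∞.
The series converges when 4/245 · |x + 7| < 1, giving R = 245/4.
At x = 217/4: the terms do not tend to 0, so the series diverges.
When x = -273/4, the terms do not tend to 0, so the series diverges.

(-273/4, 217/4)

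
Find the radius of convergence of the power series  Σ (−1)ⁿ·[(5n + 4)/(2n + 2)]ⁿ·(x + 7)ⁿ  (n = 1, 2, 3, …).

R = 2/5

Root test: |a_n|^(1/n) = (5n + 4)/(2n + 2) → 5/2.
Thus R = 1/(5/2) = 2/5.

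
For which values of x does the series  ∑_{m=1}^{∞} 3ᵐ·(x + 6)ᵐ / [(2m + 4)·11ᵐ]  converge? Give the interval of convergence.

[-29/3, -7/3)

By the ratio test, |a_{m+1}/a_m| = [(2m + 4)/(2(m+1) + 4)] · 3/11 → 3/11.
Hence the series converges for |x + 6| < 1/(3/11) = 11/3, so the radius of convergence is 11/3.
When x = -7/3, the terms are asymptotic to a nonzero constant times 1/m, so the series diverges by limit comparison with Σ 1/m.
Check x = -29/3: convergence follows from the alternating series test (terms decrease monotonically to 0).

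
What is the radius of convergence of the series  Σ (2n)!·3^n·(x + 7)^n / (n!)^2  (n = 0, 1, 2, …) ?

By the ratio test, |a_{n+1}/a_n| = (2n+1)·(2n+2)/(n+1)² · 3 → 12.
Thus R = 1/(12) = 1/12.

R = 1/12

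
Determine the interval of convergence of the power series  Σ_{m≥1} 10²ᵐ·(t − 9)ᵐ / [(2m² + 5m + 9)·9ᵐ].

Apply the ratio test: |a_{m+1}| / |a_m| = [(2m² + 5m + 9)/(2(m+1)² + 5(m+1) + 9)] · 100/9, which tends to 100/9 as m → ∞.
Hence the series converges for |t − 9| < 1/(100/9) = 9/100, so the radius of convergence is 9/100.
Check t = 909/100: absolute convergence follows by limit comparison with Σ 1/m².
When t = 891/100, the terms are on the order of 1/m², so the series converges absolutely by comparison with the p-series (p = 2 > 1).

[891/100, 909/100]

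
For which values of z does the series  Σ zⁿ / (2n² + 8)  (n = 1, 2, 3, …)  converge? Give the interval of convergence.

By the ratio test, |a_{n+1}/a_n| = (2n² + 8)/(2(n+1)² + 8) → 1.
Hence R = 1.
Endpoint z = 1: the series is dominated by a constant times Σ 1/n², which converges (p = 2 > 1).
When z = -1, absolute convergence follows by limit comparison with Σ 1/n².

[-1, 1]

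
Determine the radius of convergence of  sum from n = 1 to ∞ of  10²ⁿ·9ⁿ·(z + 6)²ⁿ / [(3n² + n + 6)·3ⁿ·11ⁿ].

R = √33/30

Ratio test: |a_{n+1}/a_n| = [(3n² + n + 6)/(3(n+1)² + (n+1) + 6)] · 100·9/(3·11) → 300/11 as n → ∞.
Successive powers of (z + 6) differ by 2, so the series converges when |z + 6|² · 300/11 < 1, i.e. |z + 6| < √(11/300). So R = √33/30.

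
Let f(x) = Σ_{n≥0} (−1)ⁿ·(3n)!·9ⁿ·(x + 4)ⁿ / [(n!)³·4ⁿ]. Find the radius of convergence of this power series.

The ratio of consecutive coefficients is (3n+1)·(3n+2)·(3n+3)/(n+1)³ · 9/4 → 243/4.
Hence the series converges for |x + 4| < 1/(243/4) = 4/243, so the radius of convergence is 4/243.

R = 4/243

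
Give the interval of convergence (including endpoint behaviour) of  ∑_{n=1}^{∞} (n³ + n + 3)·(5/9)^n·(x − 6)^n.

Ratio test: |a_{n+1}/a_n| = [((n+1)³ + (n+1) + 3)/(n³ + n + 3)] · 5/9 → 5/9 as n → ∞.
The series converges when 5/9 · |x − 6| < 1, giving R = 9/5.
Endpoint x = 39/5: the terms do not tend to 0, so the series diverges.
At x = 21/5: the terms do not tend to 0, so the series diverges.

(21/5, 39/5)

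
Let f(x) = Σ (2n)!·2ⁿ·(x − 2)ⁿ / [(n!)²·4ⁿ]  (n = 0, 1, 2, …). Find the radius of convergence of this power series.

R = 1/2

Apply the ratio test: |a_{n+1}| / |a_n| = (2n+1)·(2n+2)/(n+1)² · 2/4, which tends to 2 as n → ∞.
Thus R = 1/(2) = 1/2.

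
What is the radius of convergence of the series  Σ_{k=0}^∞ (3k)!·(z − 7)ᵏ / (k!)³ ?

R = 1/27

Ratio test: |a_{k+1}/a_k| = (3k+1)·(3k+2)·(3k+3)/(k+1)³ → 27 as k → ∞.
Hence the series converges for |z − 7| < 1/(27) = 1/27, so the radius of convergence is 1/27.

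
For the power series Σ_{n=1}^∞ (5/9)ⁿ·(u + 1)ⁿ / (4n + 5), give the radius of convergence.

Ratio test: |a_{n+1}/a_n| = [(4n + 5)/(4(n+1) + 5)] · 5/9 → 5/9 as n → ∞.
Thus R = 1/(5/9) = 9/5.

R = 9/5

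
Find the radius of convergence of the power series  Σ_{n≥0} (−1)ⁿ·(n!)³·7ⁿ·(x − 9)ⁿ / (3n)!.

Apply the ratio test: |a_{n+1}| / |a_n| = (n+1)³/[(3n+1)·(3n+2)·(3n+3)] · 7, which tends to 7/27 as n → ∞.
Convergence for |x − 9| · 7/27 < 1, i.e. |x − 9| < 27/7. So R = 27/7.

R = 27/7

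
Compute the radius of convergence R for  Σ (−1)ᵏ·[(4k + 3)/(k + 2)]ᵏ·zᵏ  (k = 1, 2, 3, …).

R = 1/4

Root test: |a_k|^(1/k) = (4k + 3)/(k + 2) → 4.
Thus R = 1/(4) = 1/4.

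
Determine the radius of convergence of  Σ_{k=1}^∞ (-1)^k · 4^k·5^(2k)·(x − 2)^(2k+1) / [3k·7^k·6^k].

The ratio of consecutive coefficients is [3k/3(k+1)] · 4·25/(7·6) → 50/21.
Since the exponent of (x − 2) increases by 2 each term, convergence requires |x − 2|² < 21/50, hence R = √42/10.

R = √42/10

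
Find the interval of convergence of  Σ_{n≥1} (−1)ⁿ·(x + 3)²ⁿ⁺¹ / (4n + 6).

Apply the ratio test: |a_{n+1}| / |a_n| = (4n + 6)/(4(n+1) + 6), which tends to 1 as n → ∞.
Successive powers of (x + 3) differ by 2, so the series converges when |x + 3|² · 1 < 1, i.e. |x + 3| < √(1) = 1. So R = 1.
At x = -2: an alternating series whose terms decrease to 0 in absolute value, so it converges by the Leibniz criterion.
Check x = -4: convergence follows from the alternating series test (terms decrease monotonically to 0).

[-4, -2]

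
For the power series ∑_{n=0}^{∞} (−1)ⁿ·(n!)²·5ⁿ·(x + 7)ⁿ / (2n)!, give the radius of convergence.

R = 4/5

The ratio of consecutive coefficients is (n+1)²/[(2n+1)·(2n+2)] · 5 → 5/4.
The series converges when 5/4 · |x + 7| < 1, giving R = 4/5.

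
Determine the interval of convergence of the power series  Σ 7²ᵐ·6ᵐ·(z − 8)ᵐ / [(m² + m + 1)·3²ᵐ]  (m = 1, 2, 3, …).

[781/98, 787/98]

By the ratio test, |a_{m+1}/a_m| = [(m² + m + 1)/((m+1)² + (m+1) + 1)] · 49·6/9 → 98/3.
The series converges when 98/3 · |z − 8| < 1, giving R = 3/98.
Endpoint z = 787/98: the terms are on the order of 1/m², so the series converges absolutely by comparison with the p-series (p = 2 > 1).
Endpoint z = 781/98: absolute convergence follows by limit comparison with Σ 1/m².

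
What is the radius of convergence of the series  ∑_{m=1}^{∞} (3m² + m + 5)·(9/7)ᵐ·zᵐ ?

By the ratio test, |a_{m+1}/a_m| = [(3(m+1)² + (m+1) + 5)/(3m² + m + 5)] · 9/7 → 9/7.
Thus R = 1/(9/7) = 7/9.

R = 7/9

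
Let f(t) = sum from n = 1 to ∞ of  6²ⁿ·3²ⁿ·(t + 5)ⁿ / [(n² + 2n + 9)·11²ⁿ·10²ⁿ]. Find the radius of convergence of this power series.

By the ratio test, |a_{n+1}/a_n| = [(n² + 2n + 9)/((n+1)² + 2(n+1) + 9)] · 36·9/(121·100) → 81/3025.
Convergence for |t + 5| · 81/3025 < 1, i.e. |t + 5| < 3025/81. So R = 3025/81.

R = 3025/81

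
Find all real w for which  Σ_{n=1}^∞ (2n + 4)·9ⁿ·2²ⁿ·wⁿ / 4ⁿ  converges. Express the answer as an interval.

By the ratio test, |a_{n+1}/a_n| = [(2(n+1) + 4)/(2n + 4)] · 9·4/4 → 9.
Hence the series converges for |w| < 1/(9) = 1/9, so the radius of convergence is 1/9.
Endpoint w = 1/9: the terms have absolute value of order n, which does not tend to 0, so the series diverges by the divergence test.
Endpoint w = -1/9: the terms have absolute value of order n, which does not tend to 0, so the series diverges by the divergence test.

(-1/9, 1/9)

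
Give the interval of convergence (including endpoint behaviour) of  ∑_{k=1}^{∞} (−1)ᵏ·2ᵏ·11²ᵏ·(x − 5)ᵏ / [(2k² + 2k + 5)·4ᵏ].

Ratio test: |a_{k+1}/a_k| = [(2k² + 2k + 5)/(2(k+1)² + 2(k+1) + 5)] · 2·121/4 → 121/2 as k → ∞.
The series converges when 121/2 · |x − 5| < 1, giving R = 2/121.
When x = 607/121, the terms are on the order of 1/k², so the series converges absolutely by comparison with the p-series (p = 2 > 1).
Endpoint x = 603/121: the series is dominated by a constant times Σ 1/k², which converges (p = 2 > 1).

[603/121, 607/121]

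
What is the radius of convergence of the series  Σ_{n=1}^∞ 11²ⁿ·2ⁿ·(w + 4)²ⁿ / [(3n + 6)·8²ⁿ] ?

By the ratio test, |a_{n+1}/a_n| = [(3n + 6)/(3(n+1) + 6)] · 121·2/64 → 121/32.
Writing y = (w + 4)², the series in y has radius 32/121, so |w + 4| < √(32/121) and R = 4√2/11.

R = 4√2/11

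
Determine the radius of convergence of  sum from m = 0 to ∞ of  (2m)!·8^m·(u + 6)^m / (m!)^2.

Ratio test: |a_{m+1}/a_m| = (2m+1)·(2m+2)/(m+1)² · 8 → 32 as m → ∞.
The series converges when 32 · |u + 6| < 1, giving R = 1/32.

R = 1/32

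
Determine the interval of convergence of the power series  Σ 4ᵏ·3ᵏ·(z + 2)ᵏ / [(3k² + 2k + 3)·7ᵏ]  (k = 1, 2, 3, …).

[-31/12, -17/12]

The ratio of consecutive coefficients is [(3k² + 2k + 3)/(3(k+1)² + 2(k+1) + 3)] · 4·3/7 → 12/7.
The series converges when 12/7 · |z + 2| < 1, giving R = 7/12.
When z = -17/12, the series is dominated by a constant times Σ 1/k², which converges (p = 2 > 1).
Check z = -31/12: the series is dominated by a constant times Σ 1/k², which converges (p = 2 > 1).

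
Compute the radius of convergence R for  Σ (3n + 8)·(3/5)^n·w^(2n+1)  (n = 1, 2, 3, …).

Ratio test: |a_{n+1}/a_n| = [(3(n+1) + 8)/(3n + 8)] · 3/5 → 3/5 as n → ∞.
Successive powers of w differ by 2, so the series converges when |w|² · 3/5 < 1, i.e. |w| < √(5/3). So R = √15/3.

R = √15/3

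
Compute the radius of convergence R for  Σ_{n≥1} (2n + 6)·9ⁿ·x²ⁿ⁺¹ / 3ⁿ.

By the ratio test, |a_{n+1}/a_n| = [(2(n+1) + 6)/(2n + 6)] · 9/3 → 3.
Since the exponent of x increases by 2 each term, convergence requires |x|² < 1/3, hence R = √3/3.

R = √3/3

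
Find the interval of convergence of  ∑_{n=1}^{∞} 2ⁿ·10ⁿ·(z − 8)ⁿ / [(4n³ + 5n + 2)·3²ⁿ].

[151/20, 169/20]

Apply the ratio test: |a_{n+1}| / |a_n| = [(4n³ + 5n + 2)/(4(n+1)³ + 5(n+1) + 2)] · 2·10/9, which tends to 20/9 as n → ∞.
Thus R = 1/(20/9) = 9/20.
Check z = 169/20: the terms are on the order of 1/n³, so the series converges absolutely by comparison with the p-series (p = 3 > 1).
Check z = 151/20: the series is dominated by a constant times Σ 1/n³, which converges (p = 3 > 1).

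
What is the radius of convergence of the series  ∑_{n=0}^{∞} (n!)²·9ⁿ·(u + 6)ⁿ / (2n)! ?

Apply the ratio test: |a_{n+1}| / |a_n| = (n+1)²/[(2n+1)·(2n+2)] · 9, which tends to 9/4 as n → ∞.
The series converges when 9/4 · |u + 6| < 1, giving R = 4/9.

R = 4/9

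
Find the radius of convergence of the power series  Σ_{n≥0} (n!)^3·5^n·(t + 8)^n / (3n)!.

By the ratio test, |a_{n+1}/a_n| = (n+1)³/[(3n+1)·(3n+2)·(3n+3)] · 5 → 5/27.
Convergence for |t + 8| · 5/27 < 1, i.e. |t + 8| < 27/5. So R = 27/5.

R = 27/5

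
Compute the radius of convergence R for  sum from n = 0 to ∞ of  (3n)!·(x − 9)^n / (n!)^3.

Apply the ratio test: |a_{n+1}| / |a_n| = (3n+1)·(3n+2)·(3n+3)/(n+1)³, which tends to 27 as n → ∞.
Hence the series converges for |x − 9| < 1/(27) = 1/27, so the radius of convergence is 1/27.

R = 1/27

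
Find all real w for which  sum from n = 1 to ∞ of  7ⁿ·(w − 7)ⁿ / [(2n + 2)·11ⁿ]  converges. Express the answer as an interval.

By the ratio test, |a_{n+1}/a_n| = [(2n + 2)/(2(n+1) + 2)] · 7/11 → 7/11.
Hence the series converges for |w − 7| < 1/(7/11) = 11/7, so the radius of convergence is 11/7.
At w = 60/7: the terms behave like c/n; limit comparison with the harmonic series gives divergence.
When w = 38/7, an alternating series whose terms decrease to 0 in absolute value, so it converges by the Leibniz criterion.

[38/7, 60/7)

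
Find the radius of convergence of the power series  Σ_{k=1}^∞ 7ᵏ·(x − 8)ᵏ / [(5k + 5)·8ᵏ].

Apply the ratio test: |a_{k+1}| / |a_k| = [(5k + 5)/(5(k+1) + 5)] · 7/8, which tends to 7/8 as k → ∞.
Thus R = 1/(7/8) = 8/7.

R = 8/7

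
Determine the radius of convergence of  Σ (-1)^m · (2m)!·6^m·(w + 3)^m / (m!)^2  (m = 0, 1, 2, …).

Apply the ratio test: |a_{m+1}| / |a_m| = (2m+1)·(2m+2)/(m+1)² · 6, which tends to 24 as m → ∞.
Hence the series converges for |w + 3| < 1/(24) = 1/24, so the radius of convergence is 1/24.

R = 1/24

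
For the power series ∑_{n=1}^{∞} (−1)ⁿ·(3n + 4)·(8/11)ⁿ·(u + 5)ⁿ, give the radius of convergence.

R = 11/8

Ratio test: |a_{n+1}/a_n| = [(3(n+1) + 4)/(3n + 4)] · 8/11 → 8/11 as n → ∞.
Thus R = 1/(8/11) = 11/8.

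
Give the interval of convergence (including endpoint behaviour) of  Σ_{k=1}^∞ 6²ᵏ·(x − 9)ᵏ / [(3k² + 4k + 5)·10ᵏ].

[157/18, 167/18]

The ratio of consecutive coefficients is [(3k² + 4k + 5)/(3(k+1)² + 4(k+1) + 5)] · 36/10 → 18/5.
Thus R = 1/(18/5) = 5/18.
Check x = 167/18: the series is dominated by a constant times Σ 1/k², which converges (p = 2 > 1).
Check x = 157/18: absolute convergence follows by limit comparison with Σ 1/k².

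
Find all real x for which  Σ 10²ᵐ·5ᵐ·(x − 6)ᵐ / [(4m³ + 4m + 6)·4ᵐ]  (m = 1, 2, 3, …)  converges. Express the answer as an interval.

Apply the ratio test: |a_{m+1}| / |a_m| = [(4m³ + 4m + 6)/(4(m+1)³ + 4(m+1) + 6)] · 100·5/4, which tends to 125 as m → ∞.
The series converges when 125 · |x − 6| < 1, giving R = 1/125.
Endpoint x = 751/125: the terms are on the order of 1/m³, so the series converges absolutely by comparison with the p-series (p = 3 > 1).
At x = 749/125: the series is dominated by a constant times Σ 1/m³, which converges (p = 3 > 1).

[749/125, 751/125]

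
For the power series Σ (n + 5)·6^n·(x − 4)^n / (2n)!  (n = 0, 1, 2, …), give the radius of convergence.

Ratio test: |a_{n+1}/a_n| = ((n+1) + 5)/(n + 5) · 6 · 1/[(2n+1)·(2n+2)] → 0 as n → ∞.
The ratio tends to 0 regardless of x, hence R = ∞.

R = ∞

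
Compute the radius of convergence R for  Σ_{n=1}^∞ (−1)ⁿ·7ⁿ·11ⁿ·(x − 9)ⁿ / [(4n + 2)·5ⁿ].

Ratio test: |a_{n+1}/a_n| = [(4n + 2)/(4(n+1) + 2)] · 7·11/5 → 77/5 as n → ∞.
Hence the series converges for |x − 9| < 1/(77/5) = 5/77, so the radius of convergence is 5/77.

R = 5/77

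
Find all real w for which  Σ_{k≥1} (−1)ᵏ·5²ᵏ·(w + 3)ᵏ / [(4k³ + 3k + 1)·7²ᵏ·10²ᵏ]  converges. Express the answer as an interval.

The ratio of consecutive coefficients is [(4k³ + 3k + 1)/(4(k+1)³ + 3(k+1) + 1)] · 25/(49·100) → 1/196.
Hence the series converges for |w + 3| < 1/(1/196) = 196, so the radius of convergence is 196.
Check w = 193: the series is dominated by a constant times Σ 1/k³, which converges (p = 3 > 1).
When w = -199, the series is dominated by a constant times Σ 1/k³, which converges (p = 3 > 1).

[-199, 193]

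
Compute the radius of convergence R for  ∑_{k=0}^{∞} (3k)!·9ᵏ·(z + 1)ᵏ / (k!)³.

R = 1/243

By the ratio test, |a_{k+1}/a_k| = (3k+1)·(3k+2)·(3k+3)/(k+1)³ · 9 → 243.
The series converges when 243 · |z + 1| < 1, giving R = 1/243.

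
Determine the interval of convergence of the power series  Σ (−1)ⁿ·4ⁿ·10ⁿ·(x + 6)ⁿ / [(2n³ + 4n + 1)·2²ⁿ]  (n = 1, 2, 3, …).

Ratio test: |a_{n+1}/a_n| = [(2n³ + 4n + 1)/(2(n+1)³ + 4(n+1) + 1)] · 4·10/4 → 10 as n → ∞.
The series converges when 10 · |x + 6| < 1, giving R = 1/10.
At x = -59/10: the series is dominated by a constant times Σ 1/n³, which converges (p = 3 > 1).
At x = -61/10: the terms are on the order of 1/n³, so the series converges absolutely by comparison with the p-series (p = 3 > 1).

[-61/10, -59/10]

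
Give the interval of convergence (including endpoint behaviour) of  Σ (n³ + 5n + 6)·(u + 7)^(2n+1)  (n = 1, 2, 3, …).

Ratio test: |a_{n+1}/a_n| = ((n+1)³ + 5(n+1) + 6)/(n³ + 5n + 6) → 1 as n → ∞.
Since the exponent of (u + 7) increases by 2 each term, convergence requires |u + 7|² < 1, hence R = 1.
At u = -6: the n-th term does not approach 0; divergence by the term test.
When u = -8, the n-th term does not approach 0; divergence by the term test.

(-8, -6)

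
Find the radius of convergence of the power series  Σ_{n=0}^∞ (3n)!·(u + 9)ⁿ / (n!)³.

The ratio of consecutive coefficients is (3n+1)·(3n+2)·(3n+3)/(n+1)³ → 27.
Thus R = 1/(27) = 1/27.

R = 1/27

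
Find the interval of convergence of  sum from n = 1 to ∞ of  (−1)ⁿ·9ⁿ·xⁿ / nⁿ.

Applying the root test, |a_n|^(1/n) = 9/n → 0.
Since the n-th root of |a_n| tends to 0, the series converges for all real x; R = ∞.

(−∞, ∞)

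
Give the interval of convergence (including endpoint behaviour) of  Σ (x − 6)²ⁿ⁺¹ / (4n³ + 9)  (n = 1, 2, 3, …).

By the ratio test, |a_{n+1}/a_n| = (4n³ + 9)/(4(n+1)³ + 9) → 1.
Since the exponent of (x − 6) increases by 2 each term, convergence requires |x − 6|² < 1, hence R = 1.
At x = 7: the terms are on the order of 1/n³, so the series converges absolutely by comparison with the p-series (p = 3 > 1).
When x = 5, absolute convergence follows by limit comparison with Σ 1/n³.

[5, 7]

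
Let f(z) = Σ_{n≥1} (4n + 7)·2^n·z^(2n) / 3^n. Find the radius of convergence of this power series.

Ratio test: |a_{n+1}/a_n| = [(4(n+1) + 7)/(4n + 7)] · 2/3 → 2/3 as n → ∞.
Successive powers of z differ by 2, so the series converges when |z|² · 2/3 < 1, i.e. |z| < √(3/2). So R = √6/2.

R = √6/2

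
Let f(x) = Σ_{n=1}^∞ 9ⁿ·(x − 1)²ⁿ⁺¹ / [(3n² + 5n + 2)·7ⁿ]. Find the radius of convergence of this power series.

Apply the ratio test: |a_{n+1}| / |a_n| = [(3n² + 5n + 2)/(3(n+1)² + 5(n+1) + 2)] · 9/7, which tends to 9/7 as n → ∞.
Since the exponent of (x − 1) increases by 2 each term, convergence requires |x − 1|² < 7/9, hence R = √7/3.

R = √7/3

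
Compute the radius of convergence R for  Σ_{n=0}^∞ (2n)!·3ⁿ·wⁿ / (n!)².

Ratio test: |a_{n+1}/a_n| = (2n+1)·(2n+2)/(n+1)² · 3 → 12 as n → ∞.
Thus R = 1/(12) = 1/12.

R = 1/12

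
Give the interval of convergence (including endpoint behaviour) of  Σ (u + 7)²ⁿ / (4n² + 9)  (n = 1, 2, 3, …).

[-8, -6]

By the ratio test, |a_{n+1}/a_n| = (4n² + 9)/(4(n+1)² + 9) → 1.
Successive powers of (u + 7) differ by 2, so the series converges when |u + 7|² · 1 < 1, i.e. |u + 7| < √(1) = 1. So R = 1.
When u = -6, absolute convergence follows by limit comparison with Σ 1/n².
At u = -8: the series is dominated by a constant times Σ 1/n², which converges (p = 2 > 1).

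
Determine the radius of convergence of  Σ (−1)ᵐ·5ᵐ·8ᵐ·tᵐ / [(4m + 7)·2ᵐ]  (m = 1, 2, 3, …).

R = 1/20

Ratio test: |a_{m+1}/a_m| = [(4m + 7)/(4(m+1) + 7)] · 5·8/2 → 20 as m → ∞.
The series converges when 20 · |t| < 1, giving R = 1/20.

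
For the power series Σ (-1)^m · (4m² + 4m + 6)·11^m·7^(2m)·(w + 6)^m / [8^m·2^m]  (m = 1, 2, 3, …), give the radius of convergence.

R = 16/539

By the ratio test, |a_{m+1}/a_m| = [(4(m+1)² + 4(m+1) + 6)/(4m² + 4m + 6)] · 11·49/(8·2) → 539/16.
The series converges when 539/16 · |w + 6| < 1, giving R = 16/539.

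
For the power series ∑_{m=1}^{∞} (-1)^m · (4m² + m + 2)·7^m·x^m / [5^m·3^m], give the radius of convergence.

R = 15/7

Ratio test: |a_{m+1}/a_m| = [(4(m+1)² + (m+1) + 2)/(4m² + m + 2)] · 7/(5·3) → 7/15 as m → ∞.
Hence the series converges for |x| < 1/(7/15) = 15/7, so the radius of convergence is 15/7.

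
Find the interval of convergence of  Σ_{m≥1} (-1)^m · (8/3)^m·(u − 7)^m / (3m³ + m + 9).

Apply the ratio test: |a_{m+1}| / |a_m| = [(3m³ + m + 9)/(3(m+1)³ + (m+1) + 9)] · 8/3, which tends to 8/3 as m → ∞.
Thus R = 1/(8/3) = 3/8.
At u = 59/8: the terms are on the order of 1/m³, so the series converges absolutely by comparison with the p-series (p = 3 > 1).
At u = 53/8: absolute convergence follows by limit comparison with Σ 1/m³.

[53/8, 59/8]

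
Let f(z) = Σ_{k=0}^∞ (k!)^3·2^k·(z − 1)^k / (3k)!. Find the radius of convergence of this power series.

R = 27/2

By the ratio test, |a_{k+1}/a_k| = (k+1)³/[(3k+1)·(3k+2)·(3k+3)] · 2 → 2/27.
The series converges when 2/27 · |z − 1| < 1, giving R = 27/2.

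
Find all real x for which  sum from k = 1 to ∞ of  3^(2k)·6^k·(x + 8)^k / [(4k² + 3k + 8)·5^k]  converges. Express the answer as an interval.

[-437/54, -427/54]

Apply the ratio test: |a_{k+1}| / |a_k| = [(4k² + 3k + 8)/(4(k+1)² + 3(k+1) + 8)] · 9·6/5, which tends to 54/5 as k → ∞.
The series converges when 54/5 · |x + 8| < 1, giving R = 5/54.
Endpoint x = -427/54: absolute convergence follows by limit comparison with Σ 1/k².
When x = -437/54, absolute convergence follows by limit comparison with Σ 1/k².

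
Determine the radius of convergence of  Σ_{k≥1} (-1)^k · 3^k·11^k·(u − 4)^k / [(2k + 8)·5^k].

R = 5/33

By the ratio test, |a_{k+1}/a_k| = [(2k + 8)/(2(k+1) + 8)] · 3·11/5 → 33/5.
Convergence for |u − 4| · 33/5 < 1, i.e. |u − 4| < 5/33. So R = 5/33.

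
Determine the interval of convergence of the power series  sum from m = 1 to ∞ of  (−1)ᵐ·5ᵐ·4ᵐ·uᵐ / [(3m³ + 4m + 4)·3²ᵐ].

Apply the ratio test: |a_{m+1}| / |a_m| = [(3m³ + 4m + 4)/(3(m+1)³ + 4(m+1) + 4)] · 5·4/9, which tends to 20/9 as m → ∞.
Hence the series converges for |u| < 1/(20/9) = 9/20, so the radius of convergence is 9/20.
When u = 9/20, the terms are on the order of 1/m³, so the series converges absolutely by comparison with the p-series (p = 3 > 1).
Check u = -9/20: the series is dominated by a constant times Σ 1/m³, which converges (p = 3 > 1).

[-9/20, 9/20]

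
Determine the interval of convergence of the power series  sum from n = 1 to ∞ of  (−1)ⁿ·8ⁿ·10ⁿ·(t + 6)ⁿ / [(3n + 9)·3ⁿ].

Apply the ratio test: |a_{n+1}| / |a_n| = [(3n + 9)/(3(n+1) + 9)] · 8·10/3, which tends to 80/3 as n → ∞.
The series converges when 80/3 · |t + 6| < 1, giving R = 3/80.
Check t = -477/80: convergence follows from the alternating series test (terms decrease monotonically to 0).
At t = -483/80: the terms are asymptotic to a nonzero constant times 1/n, so the series diverges by limit comparison with Σ 1/n.

(-483/80, -477/80]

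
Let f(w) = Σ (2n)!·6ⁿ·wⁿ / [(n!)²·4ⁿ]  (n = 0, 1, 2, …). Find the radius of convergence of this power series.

R = 1/6

Ratio test: |a_{n+1}/a_n| = (2n+1)·(2n+2)/(n+1)² · 6/4 → 6 as n → ∞.
Thus R = 1/(6) = 1/6.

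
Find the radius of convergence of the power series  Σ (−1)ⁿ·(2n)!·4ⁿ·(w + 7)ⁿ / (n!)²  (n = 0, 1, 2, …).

R = 1/16

By the ratio test, |a_{n+1}/a_n| = (2n+1)·(2n+2)/(n+1)² · 4 → 16.
Thus R = 1/(16) = 1/16.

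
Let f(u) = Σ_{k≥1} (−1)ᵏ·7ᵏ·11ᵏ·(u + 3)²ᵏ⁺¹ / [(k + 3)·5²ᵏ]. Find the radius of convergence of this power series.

R = 5√77/77

Apply the ratio test: |a_{k+1}| / |a_k| = [(k + 3)/((k+1) + 3)] · 7·11/25, which tends to 77/25 as k → ∞.
Since the exponent of (u + 3) increases by 2 each term, convergence requires |u + 3|² < 25/77, hence R = 5√77/77.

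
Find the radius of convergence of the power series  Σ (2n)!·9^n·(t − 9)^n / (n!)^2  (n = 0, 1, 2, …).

By the ratio test, |a_{n+1}/a_n| = (2n+1)·(2n+2)/(n+1)² · 9 → 36.
Thus R = 1/(36) = 1/36.

R = 1/36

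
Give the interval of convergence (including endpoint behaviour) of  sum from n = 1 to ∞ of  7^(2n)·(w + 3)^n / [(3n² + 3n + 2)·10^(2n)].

[-247/49, -47/49]

Ratio test: |a_{n+1}/a_n| = [(3n² + 3n + 2)/(3(n+1)² + 3(n+1) + 2)] · 49/100 → 49/100 as n → ∞.
Thus R = 1/(49/100) = 100/49.
Check w = -47/49: the series is dominated by a constant times Σ 1/n², which converges (p = 2 > 1).
Endpoint w = -247/49: the series is dominated by a constant times Σ 1/n², which converges (p = 2 > 1).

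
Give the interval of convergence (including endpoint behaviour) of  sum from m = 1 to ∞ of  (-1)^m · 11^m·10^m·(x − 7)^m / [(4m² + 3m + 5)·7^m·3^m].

[749/110, 791/110]

Ratio test: |a_{m+1}/a_m| = [(4m² + 3m + 5)/(4(m+1)² + 3(m+1) + 5)] · 11·10/(7·3) → 110/21 as m → ∞.
Thus R = 1/(110/21) = 21/110.
When x = 791/110, the series is dominated by a constant times Σ 1/m², which converges (p = 2 > 1).
Endpoint x = 749/110: the series is dominated by a constant times Σ 1/m², which converges (p = 2 > 1).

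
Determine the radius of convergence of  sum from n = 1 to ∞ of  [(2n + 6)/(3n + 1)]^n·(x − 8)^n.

By the Cauchy root test, |a_n|^(1/n) = (2n + 6)/(3n + 1) → 2/3.
Convergence for |x − 8| · 2/3 < 1, i.e. |x − 8| < 3/2. So R = 3/2.

R = 3/2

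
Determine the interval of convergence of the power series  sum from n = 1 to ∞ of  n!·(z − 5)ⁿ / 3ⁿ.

{5}

The ratio of consecutive coefficients is (n+1) · 1/3 → ∞.
The terms grow without bound for any (z − 5) ≠ 0, so R = 0 (convergence only at z = 5).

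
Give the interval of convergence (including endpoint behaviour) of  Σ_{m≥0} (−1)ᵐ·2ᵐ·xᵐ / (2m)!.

(−∞, ∞)

Apply the ratio test: |a_{m+1}| / |a_m| = 2 · 1/[(2m+1)·(2m+2)], which tends to 0 as m → ∞.
The ratio tends to 0 regardless of x, hence R = ∞.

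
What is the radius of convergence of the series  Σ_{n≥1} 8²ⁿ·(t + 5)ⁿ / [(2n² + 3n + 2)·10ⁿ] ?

Apply the ratio test: |a_{n+1}| / |a_n| = [(2n² + 3n + 2)/(2(n+1)² + 3(n+1) + 2)] · 64/10, which tends to 32/5 as n → ∞.
Hence the series converges for |t + 5| < 1/(32/5) = 5/32, so the radius of convergence is 5/32.

R = 5/32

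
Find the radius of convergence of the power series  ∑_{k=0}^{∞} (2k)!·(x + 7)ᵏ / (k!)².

R = 1/4

By the ratio test, |a_{k+1}/a_k| = (2k+1)·(2k+2)/(k+1)² → 4.
Convergence for |x + 7| · 4 < 1, i.e. |x + 7| < 1/4. So R = 1/4.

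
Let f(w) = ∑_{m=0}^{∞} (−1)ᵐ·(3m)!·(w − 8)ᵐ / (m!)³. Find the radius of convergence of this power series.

Apply the ratio test: |a_{m+1}| / |a_m| = (3m+1)·(3m+2)·(3m+3)/(m+1)³, which tends to 27 as m → ∞.
Thus R = 1/(27) = 1/27.

R = 1/27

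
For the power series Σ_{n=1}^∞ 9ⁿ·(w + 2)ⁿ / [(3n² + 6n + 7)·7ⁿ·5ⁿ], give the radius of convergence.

The ratio of consecutive coefficients is [(3n² + 6n + 7)/(3(n+1)² + 6(n+1) + 7)] · 9/(7·5) → 9/35.
Convergence for |w + 2| · 9/35 < 1, i.e. |w + 2| < 35/9. So R = 35/9.

R = 35/9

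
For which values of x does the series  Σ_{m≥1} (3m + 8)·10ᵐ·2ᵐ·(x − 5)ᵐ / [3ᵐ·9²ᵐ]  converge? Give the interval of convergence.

(-143/20, 343/20)

The ratio of consecutive coefficients is [(3(m+1) + 8)/(3m + 8)] · 10·2/(3·81) → 20/243.
The series converges when 20/243 · |x − 5| < 1, giving R = 243/20.
Check x = 343/20: the m-th term does not approach 0; divergence by the term test.
At x = -143/20: the terms have absolute value of order m, which does not tend to 0, so the series diverges by the divergence test.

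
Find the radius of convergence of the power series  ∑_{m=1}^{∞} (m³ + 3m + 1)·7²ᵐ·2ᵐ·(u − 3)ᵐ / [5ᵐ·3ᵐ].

Ratio test: |a_{m+1}/a_m| = [((m+1)³ + 3(m+1) + 1)/(m³ + 3m + 1)] · 49·2/(5·3) → 98/15 as m → ∞.
Convergence for |u − 3| · 98/15 < 1, i.e. |u − 3| < 15/98. So R = 15/98.

R = 15/98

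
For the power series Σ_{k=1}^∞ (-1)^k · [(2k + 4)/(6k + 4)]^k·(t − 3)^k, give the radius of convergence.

R = 3

Root test: |a_k|^(1/k) = (2k + 4)/(6k + 4) → 1/3.
Hence the series converges for |t − 3| < 1/(1/3) = 3, so the radius of convergence is 3.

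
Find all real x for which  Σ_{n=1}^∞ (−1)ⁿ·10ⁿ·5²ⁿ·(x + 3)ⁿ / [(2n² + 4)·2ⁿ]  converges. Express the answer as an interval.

[-376/125, -374/125]

Ratio test: |a_{n+1}/a_n| = [(2n² + 4)/(2(n+1)² + 4)] · 10·25/2 → 125 as n → ∞.
Convergence for |x + 3| · 125 < 1, i.e. |x + 3| < 1/125. So R = 1/125.
Check x = -374/125: the terms are on the order of 1/n², so the series converges absolutely by comparison with the p-series (p = 2 > 1).
Endpoint x = -376/125: absolute convergence follows by limit comparison with Σ 1/n².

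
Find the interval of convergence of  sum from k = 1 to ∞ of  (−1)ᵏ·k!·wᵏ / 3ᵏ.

Ratio test: |a_{k+1}/a_k| = (k+1) · 1/3 → ∞ as k → ∞.
The ratio grows without bound, so the series diverges whenever w ≠ 0; it converges only at w = 0. R = 0.

{0}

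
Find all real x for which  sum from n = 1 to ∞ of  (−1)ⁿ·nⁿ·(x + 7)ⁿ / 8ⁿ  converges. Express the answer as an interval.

Root test: |a_n|^(1/n) = n/8 → ∞.
Since the n-th root of |a_n| is unbounded, the series converges only at x = -7; R = 0.

{-7}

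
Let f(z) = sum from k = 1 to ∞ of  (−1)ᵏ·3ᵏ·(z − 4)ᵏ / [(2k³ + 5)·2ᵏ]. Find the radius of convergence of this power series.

R = 2/3

The ratio of consecutive coefficients is [(2k³ + 5)/(2(k+1)³ + 5)] · 3/2 → 3/2.
Thus R = 1/(3/2) = 2/3.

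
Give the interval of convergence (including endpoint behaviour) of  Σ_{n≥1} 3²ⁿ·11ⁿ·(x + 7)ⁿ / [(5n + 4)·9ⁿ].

By the ratio test, |a_{n+1}/a_n| = [(5n + 4)/(5(n+1) + 4)] · 9·11/9 → 11.
Convergence for |x + 7| · 11 < 1, i.e. |x + 7| < 1/11. So R = 1/11.
Check x = -76/11: comparison with the harmonic series Σ 1/n shows the series diverges.
Check x = -78/11: an alternating series whose terms decrease to 0 in absolute value, so it converges by the Leibniz criterion.

[-78/11, -76/11)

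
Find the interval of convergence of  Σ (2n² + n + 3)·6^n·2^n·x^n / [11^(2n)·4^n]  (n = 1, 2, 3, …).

By the ratio test, |a_{n+1}/a_n| = [(2(n+1)² + (n+1) + 3)/(2n² + n + 3)] · 6·2/(121·4) → 3/121.
Hence the series converges for |x| < 1/(3/121) = 121/3, so the radius of convergence is 121/3.
Check x = 121/3: the n-th term does not approach 0; divergence by the term test.
At x = -121/3: the terms do not tend to 0, so the series diverges.

(-121/3, 121/3)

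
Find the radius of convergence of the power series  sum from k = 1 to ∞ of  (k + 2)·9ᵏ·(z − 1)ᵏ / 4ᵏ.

The ratio of consecutive coefficients is [((k+1) + 2)/(k + 2)] · 9/4 → 9/4.
Convergence for |z − 1| · 9/4 < 1, i.e. |z − 1| < 4/9. So R = 4/9.

R = 4/9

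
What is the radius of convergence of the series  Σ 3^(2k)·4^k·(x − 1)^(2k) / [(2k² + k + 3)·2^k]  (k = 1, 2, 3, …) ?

R = √2/6

By the ratio test, |a_{k+1}/a_k| = [(2k² + k + 3)/(2(k+1)² + (k+1) + 3)] · 9·4/2 → 18.
Since the exponent of (x − 1) increases by 2 each term, convergence requires |x − 1|² < 1/18, hence R = √2/6.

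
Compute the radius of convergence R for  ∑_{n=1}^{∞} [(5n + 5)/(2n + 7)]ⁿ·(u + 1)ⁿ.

R = 2/5

Applying the root test, |a_n|^(1/n) = (5n + 5)/(2n + 7) → 5/2.
Convergence for |u + 1| · 5/2 < 1, i.e. |u + 1| < 2/5. So R = 2/5.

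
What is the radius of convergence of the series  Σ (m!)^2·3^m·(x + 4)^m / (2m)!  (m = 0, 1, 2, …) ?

R = 4/3

Ratio test: |a_{m+1}/a_m| = (m+1)²/[(2m+1)·(2m+2)] · 3 → 3/4 as m → ∞.
Hence the series converges for |x + 4| < 1/(3/4) = 4/3, so the radius of convergence is 4/3.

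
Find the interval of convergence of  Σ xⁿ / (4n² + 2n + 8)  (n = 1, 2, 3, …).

By the ratio test, |a_{n+1}/a_n| = (4n² + 2n + 8)/(4(n+1)² + 2(n+1) + 8) → 1.
Hence R = 1.
Check x = 1: the series is dominated by a constant times Σ 1/n², which converges (p = 2 > 1).
When x = -1, the terms are on the order of 1/n², so the series converges absolutely by comparison with the p-series (p = 2 > 1).

[-1, 1]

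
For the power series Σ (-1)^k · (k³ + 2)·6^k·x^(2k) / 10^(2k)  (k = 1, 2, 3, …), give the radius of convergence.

Ratio test: |a_{k+1}/a_k| = [((k+1)³ + 2)/(k³ + 2)] · 6/100 → 3/50 as k → ∞.
Successive powers of x differ by 2, so the series converges when |x|² · 3/50 < 1, i.e. |x| < √(50/3). So R = 5√6/3.

R = 5√6/3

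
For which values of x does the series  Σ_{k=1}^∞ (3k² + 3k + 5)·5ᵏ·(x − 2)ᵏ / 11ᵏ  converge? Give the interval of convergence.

(-1/5, 21/5)

Ratio test: |a_{k+1}/a_k| = [(3(k+1)² + 3(k+1) + 5)/(3k² + 3k + 5)] · 5/11 → 5/11 as k → ∞.
Convergence for |x − 2| · 5/11 < 1, i.e. |x − 2| < 11/5. So R = 11/5.
At x = 21/5: the k-th term does not approach 0; divergence by the term test.
Check x = -1/5: the terms have absolute value of order k², which does not tend to 0, so the series diverges by the divergence test.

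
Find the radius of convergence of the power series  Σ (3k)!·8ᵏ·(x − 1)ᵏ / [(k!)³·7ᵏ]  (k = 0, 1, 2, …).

By the ratio test, |a_{k+1}/a_k| = (3k+1)·(3k+2)·(3k+3)/(k+1)³ · 8/7 → 216/7.
The series converges when 216/7 · |x − 1| < 1, giving R = 7/216.

R = 7/216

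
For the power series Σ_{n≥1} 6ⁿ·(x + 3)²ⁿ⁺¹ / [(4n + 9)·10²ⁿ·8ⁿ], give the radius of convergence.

R = 20√3/3

Ratio test: |a_{n+1}/a_n| = [(4n + 9)/(4(n+1) + 9)] · 6/(100·8) → 3/400 as n → ∞.
Writing y = (x + 3)², the series in y has radius 400/3, so |x + 3| < √(400/3) and R = 20√3/3.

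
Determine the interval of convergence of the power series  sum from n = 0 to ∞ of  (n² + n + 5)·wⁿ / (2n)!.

Ratio test: |a_{n+1}/a_n| = ((n+1)² + (n+1) + 5)/(n² + n + 5) · 1/[(2n+1)·(2n+2)] → 0 as n → ∞.
Since the limit is 0 < 1 for every w, the series converges on all of ℝ and R = ∞.

(−∞, ∞)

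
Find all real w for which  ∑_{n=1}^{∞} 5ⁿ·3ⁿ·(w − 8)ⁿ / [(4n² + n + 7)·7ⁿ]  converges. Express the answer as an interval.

[113/15, 127/15]

Ratio test: |a_{n+1}/a_n| = [(4n² + n + 7)/(4(n+1)² + (n+1) + 7)] · 5·3/7 → 15/7 as n → ∞.
Thus R = 1/(15/7) = 7/15.
When w = 127/15, the terms are on the order of 1/n², so the series converges absolutely by comparison with the p-series (p = 2 > 1).
When w = 113/15, the terms are on the order of 1/n², so the series converges absolutely by comparison with the p-series (p = 2 > 1).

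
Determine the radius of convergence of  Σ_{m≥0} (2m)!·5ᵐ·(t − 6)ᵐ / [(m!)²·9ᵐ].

R = 9/20

Apply the ratio test: |a_{m+1}| / |a_m| = (2m+1)·(2m+2)/(m+1)² · 5/9, which tends to 20/9 as m → ∞.
Convergence for |t − 6| · 20/9 < 1, i.e. |t − 6| < 9/20. So R = 9/20.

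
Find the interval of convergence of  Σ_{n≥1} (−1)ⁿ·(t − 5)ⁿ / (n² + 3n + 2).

[4, 6]

The ratio of consecutive coefficients is (n² + 3n + 2)/((n+1)² + 3(n+1) + 2) → 1.
So the series converges when |t − 5| < 1 and diverges when |t − 5| > 1; R = 1.
At t = 6: the series is dominated by a constant times Σ 1/n², which converges (p = 2 > 1).
At t = 4: the series is dominated by a constant times Σ 1/n², which converges (p = 2 > 1).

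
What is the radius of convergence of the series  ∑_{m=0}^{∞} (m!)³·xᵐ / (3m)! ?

R = 27

The ratio of consecutive coefficients is (m+1)³/[(3m+1)·(3m+2)·(3m+3)] → 1/27.
Thus R = 1/(1/27) = 27.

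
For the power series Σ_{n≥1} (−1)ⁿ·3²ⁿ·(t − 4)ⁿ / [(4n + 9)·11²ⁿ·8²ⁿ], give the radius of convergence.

R = 7744/9

The ratio of consecutive coefficients is [(4n + 9)/(4(n+1) + 9)] · 9/(121·64) → 9/7744.
Thus R = 1/(9/7744) = 7744/9.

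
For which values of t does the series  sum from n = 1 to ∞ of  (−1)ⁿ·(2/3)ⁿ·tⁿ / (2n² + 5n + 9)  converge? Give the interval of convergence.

Ratio test: |a_{n+1}/a_n| = [(2n² + 5n + 9)/(2(n+1)² + 5(n+1) + 9)] · 2/3 → 2/3 as n → ∞.
The series converges when 2/3 · |t| < 1, giving R = 3/2.
At t = 3/2: the series is dominated by a constant times Σ 1/n², which converges (p = 2 > 1).
Endpoint t = -3/2: the series is dominated by a constant times Σ 1/n², which converges (p = 2 > 1).

[-3/2, 3/2]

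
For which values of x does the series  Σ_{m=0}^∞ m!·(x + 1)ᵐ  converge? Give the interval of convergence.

{-1}

The ratio of consecutive coefficients is (m+1) → ∞.
Since the ratio → ∞, the series diverges for every x ≠ -1, and R = 0.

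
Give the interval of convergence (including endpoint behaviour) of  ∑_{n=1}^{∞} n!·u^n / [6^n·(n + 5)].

By the ratio test, |a_{n+1}/a_n| = (n+1) · 1/6 · (n + 5)/((n+1) + 5) → ∞.
The terms grow without bound for any u ≠ 0, so R = 0 (convergence only at u = 0).

{0}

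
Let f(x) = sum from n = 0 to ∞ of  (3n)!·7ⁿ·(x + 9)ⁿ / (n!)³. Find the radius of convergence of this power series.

Ratio test: |a_{n+1}/a_n| = (3n+1)·(3n+2)·(3n+3)/(n+1)³ · 7 → 189 as n → ∞.
Convergence for |x + 9| · 189 < 1, i.e. |x + 9| < 1/189. So R = 1/189.

R = 1/189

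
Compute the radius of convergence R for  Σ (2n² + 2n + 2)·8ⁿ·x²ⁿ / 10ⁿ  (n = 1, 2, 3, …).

R = √5/2

Apply the ratio test: |a_{n+1}| / |a_n| = [(2(n+1)² + 2(n+1) + 2)/(2n² + 2n + 2)] · 8/10, which tends to 4/5 as n → ∞.
Since the exponent of x increases by 2 each term, convergence requires |x|² < 5/4, hence R = √5/2.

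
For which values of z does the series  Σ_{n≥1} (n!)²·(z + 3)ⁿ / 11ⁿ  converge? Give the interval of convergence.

{-3}

Apply the ratio test: |a_{n+1}| / |a_n| = (n+1)² · 1/11, which tends to ∞ as n → ∞.
The terms grow without bound for any (z + 3) ≠ 0, so R = 0 (convergence only at z = -3).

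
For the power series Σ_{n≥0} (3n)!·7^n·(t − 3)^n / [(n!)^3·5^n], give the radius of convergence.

By the ratio test, |a_{n+1}/a_n| = (3n+1)·(3n+2)·(3n+3)/(n+1)³ · 7/5 → 189/5.
Convergence for |t − 3| · 189/5 < 1, i.e. |t − 3| < 5/189. So R = 5/189.

R = 5/189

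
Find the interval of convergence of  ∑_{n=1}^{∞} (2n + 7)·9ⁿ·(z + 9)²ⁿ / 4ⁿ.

Apply the ratio test: |a_{n+1}| / |a_n| = [(2(n+1) + 7)/(2n + 7)] · 9/4, which tends to 9/4 as n → ∞.
Successive powers of (z + 9) differ by 2, so the series converges when |z + 9|² · 9/4 < 1, i.e. |z + 9| < √(4/9) = 2/3. So R = 2/3.
At z = -25/3: the n-th term does not approach 0; divergence by the term test.
Endpoint z = -29/3: the n-th term does not approach 0; divergence by the term test.

(-29/3, -25/3)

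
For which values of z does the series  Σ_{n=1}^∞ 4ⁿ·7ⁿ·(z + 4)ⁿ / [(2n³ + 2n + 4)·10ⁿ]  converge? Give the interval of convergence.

The ratio of consecutive coefficients is [(2n³ + 2n + 4)/(2(n+1)³ + 2(n+1) + 4)] · 4·7/10 → 14/5.
Hence the series converges for |z + 4| < 1/(14/5) = 5/14, so the radius of convergence is 5/14.
At z = -51/14: the series is dominated by a constant times Σ 1/n³, which converges (p = 3 > 1).
When z = -61/14, absolute convergence follows by limit comparison with Σ 1/n³.

[-61/14, -51/14]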